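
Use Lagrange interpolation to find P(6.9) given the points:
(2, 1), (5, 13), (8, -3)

Lagrange interpolation formula:
P(x) = Σ yᵢ × Lᵢ(x)
where Lᵢ(x) = Π_{j≠i} (x - xⱼ)/(xᵢ - xⱼ)

L_0(6.9) = (6.9 - 5)/(2 - 5) × (6.9 - 8)/(2 - 8) = -0.116111
L_1(6.9) = (6.9 - 2)/(5 - 2) × (6.9 - 8)/(5 - 8) = 0.598889
L_2(6.9) = (6.9 - 2)/(8 - 2) × (6.9 - 5)/(8 - 5) = 0.517222

P(6.9) = 1×L_0(6.9) + 13×L_1(6.9) + (-3)×L_2(6.9)
P(6.9) = 6.117778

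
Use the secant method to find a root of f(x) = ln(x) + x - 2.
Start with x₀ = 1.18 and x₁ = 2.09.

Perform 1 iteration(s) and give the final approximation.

f(x) = ln(x) + x - 2
x₀ = 1.18, x₁ = 2.09

Secant formula: x_{n+1} = x_n - f(x_n)(x_n - x_{n-1})/(f(x_n) - f(x_{n-1}))

Iteration 1:
  f(1.180000) = -0.654486
  f(2.090000) = 0.827164
  x_2 = 2.090000 - 0.827164×(2.090000 - 1.180000)/(0.827164 - (-0.654486))
       = 1.581972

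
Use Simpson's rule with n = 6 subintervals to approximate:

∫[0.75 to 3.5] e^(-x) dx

f(x) = e^(-x)
a = 0.75, b = 3.5, n = 6
h = (b - a)/n = 0.458333

Simpson's rule: (h/3)[f(x₀) + 4f(x₁) + 2f(x₂) + ... + f(xₙ)]

x_0 = 0.7500, f(x_0) = 0.472367, coefficient = 1
x_1 = 1.2083, f(x_1) = 0.298695, coefficient = 4
x_2 = 1.6667, f(x_2) = 0.188876, coefficient = 2
x_3 = 2.1250, f(x_3) = 0.119433, coefficient = 4
x_4 = 2.5833, f(x_4) = 0.075522, coefficient = 2
x_5 = 3.0417, f(x_5) = 0.047755, coefficient = 4
x_6 = 3.5000, f(x_6) = 0.030197, coefficient = 1

I ≈ (0.458333/3) × 2.894890 = 0.442275
Exact value: 0.442169
Error: 0.000106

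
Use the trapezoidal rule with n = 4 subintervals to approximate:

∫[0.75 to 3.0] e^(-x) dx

f(x) = e^(-x)
a = 0.75, b = 3.0, n = 4
h = (b - a)/n = 0.562500

Trapezoidal rule: (h/2)[f(x₀) + 2f(x₁) + 2f(x₂) + ... + f(xₙ)]

x_0 = 0.7500, f(x_0) = 0.472367, coefficient = 1
x_1 = 1.3125, f(x_1) = 0.269146, coefficient = 2
x_2 = 1.8750, f(x_2) = 0.153355, coefficient = 2
x_3 = 2.4375, f(x_3) = 0.087379, coefficient = 2
x_4 = 3.0000, f(x_4) = 0.049787, coefficient = 1

I ≈ (0.562500/2) × 1.541914 = 0.433663
Exact value: 0.422579
Error: 0.011084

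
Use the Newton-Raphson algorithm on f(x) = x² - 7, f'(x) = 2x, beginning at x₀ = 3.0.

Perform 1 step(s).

f(x) = x² - 7
f'(x) = 2x
x₀ = 3.0

Newton-Raphson formula: x_{n+1} = x_n - f(x_n)/f'(x_n)

Iteration 1:
  f(3.000000) = 2.000000
  f'(3.000000) = 6.000000
  x_1 = 3.000000 - 2.000000/6.000000 = 2.666667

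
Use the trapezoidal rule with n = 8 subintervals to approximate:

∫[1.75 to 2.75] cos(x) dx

f(x) = cos(x)
a = 1.75, b = 2.75, n = 8
h = (b - a)/n = 0.125000

Trapezoidal rule: (h/2)[f(x₀) + 2f(x₁) + 2f(x₂) + ... + f(xₙ)]

x_0 = 1.7500, f(x_0) = -0.178246, coefficient = 1
x_1 = 1.8750, f(x_1) = -0.299534, coefficient = 2
x_2 = 2.0000, f(x_2) = -0.416147, coefficient = 2
x_3 = 2.1250, f(x_3) = -0.526266, coefficient = 2
x_4 = 2.2500, f(x_4) = -0.628174, coefficient = 2
x_5 = 2.3750, f(x_5) = -0.720278, coefficient = 2
x_6 = 2.5000, f(x_6) = -0.801144, coefficient = 2
x_7 = 2.6250, f(x_7) = -0.869507, coefficient = 2
x_8 = 2.7500, f(x_8) = -0.924302, coefficient = 1

I ≈ (0.125000/2) × -9.624648 = -0.601540
Exact value: -0.602325
Error: 0.000784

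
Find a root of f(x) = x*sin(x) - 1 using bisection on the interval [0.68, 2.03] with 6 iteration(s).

f(x) = x*sin(x) - 1
Initial interval: [0.68, 2.03]

Iteration 1:
  c_1 = (0.680000 + 2.030000)/2 = 1.355000
  f(c_1) = f(1.355000) = 0.323572
  f(a) × f(c) < 0, new interval: [0.680000, 1.355000]
Iteration 2:
  c_2 = (0.680000 + 1.355000)/2 = 1.017500
  f(c_2) = f(1.017500) = -0.134314
  f(a) × f(c) ≥ 0, new interval: [1.017500, 1.355000]
Iteration 3:
  c_3 = (1.017500 + 1.355000)/2 = 1.186250
  f(c_3) = f(1.186250) = 0.099617
  f(a) × f(c) < 0, new interval: [1.017500, 1.186250]
Iteration 4:
  c_4 = (1.017500 + 1.186250)/2 = 1.101875
  f(c_4) = f(1.101875) = -0.017065
  f(a) × f(c) ≥ 0, new interval: [1.101875, 1.186250]
Iteration 5:
  c_5 = (1.101875 + 1.186250)/2 = 1.144062
  f(c_5) = f(1.144062) = 0.041466
  f(a) × f(c) < 0, new interval: [1.101875, 1.144062]
Iteration 6:
  c_6 = (1.101875 + 1.144062)/2 = 1.122969
  f(c_6) = f(1.122969) = 0.012233
  f(a) × f(c) < 0, new interval: [1.101875, 1.122969]

After 6 iteration(s), the approximation is c_6 = 1.122969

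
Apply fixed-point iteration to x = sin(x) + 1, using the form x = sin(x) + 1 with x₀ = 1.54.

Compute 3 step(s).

Equation: x = sin(x) + 1
Fixed-point form: x = sin(x) + 1
x₀ = 1.54

x_1 = g(1.540000) = 1.999526
x_2 = g(1.999526) = 1.909495
x_3 = g(1.909495) = 1.943188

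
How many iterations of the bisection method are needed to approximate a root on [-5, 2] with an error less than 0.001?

We need (b-a)/2^n ≤ 0.001
(2 - (-5))/2^n ≤ 0.001
7/2^n ≤ 0.001
2^n ≥ 7000
n ≥ log₂(7000) = 12.77
n ≥ 13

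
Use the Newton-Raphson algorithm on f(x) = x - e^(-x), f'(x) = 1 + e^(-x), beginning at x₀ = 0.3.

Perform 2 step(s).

f(x) = x - e^(-x)
f'(x) = 1 + e^(-x)
x₀ = 0.3

Newton-Raphson formula: x_{n+1} = x_n - f(x_n)/f'(x_n)

Iteration 1:
  f(0.300000) = -0.440818
  f'(0.300000) = 1.740818
  x_1 = 0.300000 - (-0.440818)/1.740818 = 0.553225
Iteration 2:
  f(0.553225) = -0.021868
  f'(0.553225) = 1.575092
  x_2 = 0.553225 - (-0.021868)/1.575092 = 0.567108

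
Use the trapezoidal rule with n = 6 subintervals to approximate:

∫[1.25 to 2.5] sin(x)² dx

f(x) = sin(x)²
a = 1.25, b = 2.5, n = 6
h = (b - a)/n = 0.208333

Trapezoidal rule: (h/2)[f(x₀) + 2f(x₁) + 2f(x₂) + ... + f(xₙ)]

x_0 = 1.2500, f(x_0) = 0.900572, coefficient = 1
x_1 = 1.4583, f(x_1) = 0.987405, coefficient = 2
x_2 = 1.6667, f(x_2) = 0.990837, coefficient = 2
x_3 = 1.8750, f(x_3) = 0.910280, coefficient = 2
x_4 = 2.0833, f(x_4) = 0.759518, coefficient = 2
x_5 = 2.2917, f(x_5) = 0.564349, coefficient = 2
x_6 = 2.5000, f(x_6) = 0.358169, coefficient = 1

I ≈ (0.208333/2) × 9.683518 = 1.008700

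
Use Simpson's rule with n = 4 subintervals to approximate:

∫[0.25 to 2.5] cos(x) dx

f(x) = cos(x)
a = 0.25, b = 2.5, n = 4
h = (b - a)/n = 0.562500

Simpson's rule: (h/3)[f(x₀) + 4f(x₁) + 2f(x₂) + ... + f(xₙ)]

x_0 = 0.2500, f(x_0) = 0.968912, coefficient = 1
x_1 = 0.8125, f(x_1) = 0.687686, coefficient = 4
x_2 = 1.3750, f(x_2) = 0.194548, coefficient = 2
x_3 = 1.9375, f(x_3) = -0.358540, coefficient = 4
x_4 = 2.5000, f(x_4) = -0.801144, coefficient = 1

I ≈ (0.562500/3) × 1.873446 = 0.351271
Exact value: 0.351068
Error: 0.000203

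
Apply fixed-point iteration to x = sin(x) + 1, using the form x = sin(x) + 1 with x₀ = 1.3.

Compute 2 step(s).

Equation: x = sin(x) + 1
Fixed-point form: x = sin(x) + 1
x₀ = 1.3

x_1 = g(1.300000) = 1.963558
x_2 = g(1.963558) = 1.923856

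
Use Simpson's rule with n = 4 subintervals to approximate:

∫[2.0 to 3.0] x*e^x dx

f(x) = x*e^x
a = 2.0, b = 3.0, n = 4
h = (b - a)/n = 0.250000

Simpson's rule: (h/3)[f(x₀) + 4f(x₁) + 2f(x₂) + ... + f(xₙ)]

x_0 = 2.0000, f(x_0) = 14.778112, coefficient = 1
x_1 = 2.2500, f(x_1) = 21.347406, coefficient = 4
x_2 = 2.5000, f(x_2) = 30.456235, coefficient = 2
x_3 = 2.7500, f(x_3) = 43.017238, coefficient = 4
x_4 = 3.0000, f(x_4) = 60.256611, coefficient = 1

I ≈ (0.250000/3) × 393.405766 = 32.783814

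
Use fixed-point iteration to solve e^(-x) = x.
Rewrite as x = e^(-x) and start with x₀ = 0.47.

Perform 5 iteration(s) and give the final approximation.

Equation: e^(-x) = x
Fixed-point form: x = e^(-x)
x₀ = 0.47

x_1 = g(0.470000) = 0.625002
x_2 = g(0.625002) = 0.535260
x_3 = g(0.535260) = 0.585517
x_4 = g(0.585517) = 0.556818
x_5 = g(0.556818) = 0.573030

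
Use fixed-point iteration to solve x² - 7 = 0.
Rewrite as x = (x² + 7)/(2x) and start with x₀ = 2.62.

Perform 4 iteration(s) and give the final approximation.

Equation: x² - 7 = 0
Fixed-point form: x = (x² + 7)/(2x)
x₀ = 2.62

x_1 = g(2.620000) = 2.645878
x_2 = g(2.645878) = 2.645751
x_3 = g(2.645751) = 2.645751
x_4 = g(2.645751) = 2.645751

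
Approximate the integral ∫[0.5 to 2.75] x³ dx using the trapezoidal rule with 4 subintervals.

f(x) = x³
a = 0.5, b = 2.75, n = 4
h = (b - a)/n = 0.562500

Trapezoidal rule: (h/2)[f(x₀) + 2f(x₁) + 2f(x₂) + ... + f(xₙ)]

x_0 = 0.5000, f(x_0) = 0.125000, coefficient = 1
x_1 = 1.0625, f(x_1) = 1.199463, coefficient = 2
x_2 = 1.6250, f(x_2) = 4.291016, coefficient = 2
x_3 = 2.1875, f(x_3) = 10.467529, coefficient = 2
x_4 = 2.7500, f(x_4) = 20.796875, coefficient = 1

I ≈ (0.562500/2) × 52.837891 = 14.860657
Exact value: 14.282227
Error: 0.578430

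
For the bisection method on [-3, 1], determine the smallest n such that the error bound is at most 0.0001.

We need (b-a)/2^n ≤ 0.0001
(1 - (-3))/2^n ≤ 0.0001
4/2^n ≤ 0.0001
2^n ≥ 40000
n ≥ log₂(40000) = 15.29
n ≥ 16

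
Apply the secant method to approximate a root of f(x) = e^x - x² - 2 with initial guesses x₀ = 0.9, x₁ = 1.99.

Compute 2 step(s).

f(x) = e^x - x² - 2
x₀ = 0.9, x₁ = 1.99

Secant formula: x_{n+1} = x_n - f(x_n)(x_n - x_{n-1})/(f(x_n) - f(x_{n-1}))

Iteration 1:
  f(0.900000) = -0.350397
  f(1.990000) = 1.355434
  x_2 = 1.990000 - 1.355434×(1.990000 - 0.900000)/(1.355434 - (-0.350397))
       = 1.123898
Iteration 2:
  f(1.990000) = 1.355434
  f(1.123898) = -0.186322
  x_3 = 1.123898 - (-0.186322)×(1.123898 - 1.990000)/(-0.186322 - 1.355434)
       = 1.228567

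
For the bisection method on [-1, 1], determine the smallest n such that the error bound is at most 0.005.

We need (b-a)/2^n ≤ 0.005
(1 - (-1))/2^n ≤ 0.005
2/2^n ≤ 0.005
2^n ≥ 400
n ≥ log₂(400) = 8.64
n ≥ 9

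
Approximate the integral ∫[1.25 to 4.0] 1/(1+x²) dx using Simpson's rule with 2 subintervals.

f(x) = 1/(1+x²)
a = 1.25, b = 4.0, n = 2
h = (b - a)/n = 1.375000

Simpson's rule: (h/3)[f(x₀) + 4f(x₁) + 2f(x₂) + ... + f(xₙ)]

x_0 = 1.2500, f(x_0) = 0.390244, coefficient = 1
x_1 = 2.6250, f(x_1) = 0.126733, coefficient = 4
x_2 = 4.0000, f(x_2) = 0.058824, coefficient = 1

I ≈ (1.375000/3) × 0.955998 = 0.438166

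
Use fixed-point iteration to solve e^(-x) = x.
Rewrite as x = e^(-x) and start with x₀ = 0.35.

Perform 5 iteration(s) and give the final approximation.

Equation: e^(-x) = x
Fixed-point form: x = e^(-x)
x₀ = 0.35

x_1 = g(0.350000) = 0.704688
x_2 = g(0.704688) = 0.494263
x_3 = g(0.494263) = 0.610020
x_4 = g(0.610020) = 0.543340
x_5 = g(0.543340) = 0.580805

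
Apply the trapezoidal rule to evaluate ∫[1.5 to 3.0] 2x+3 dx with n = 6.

f(x) = 2x+3
a = 1.5, b = 3.0, n = 6
h = (b - a)/n = 0.250000

Trapezoidal rule: (h/2)[f(x₀) + 2f(x₁) + 2f(x₂) + ... + f(xₙ)]

x_0 = 1.5000, f(x_0) = 6.000000, coefficient = 1
x_1 = 1.7500, f(x_1) = 6.500000, coefficient = 2
x_2 = 2.0000, f(x_2) = 7.000000, coefficient = 2
x_3 = 2.2500, f(x_3) = 7.500000, coefficient = 2
x_4 = 2.5000, f(x_4) = 8.000000, coefficient = 2
x_5 = 2.7500, f(x_5) = 8.500000, coefficient = 2
x_6 = 3.0000, f(x_6) = 9.000000, coefficient = 1

I ≈ (0.250000/2) × 90.000000 = 11.250000
Exact value: 11.250000
Error: 0.000000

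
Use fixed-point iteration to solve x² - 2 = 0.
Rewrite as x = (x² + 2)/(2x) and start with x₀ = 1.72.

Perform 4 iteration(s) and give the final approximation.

Equation: x² - 2 = 0
Fixed-point form: x = (x² + 2)/(2x)
x₀ = 1.72

x_1 = g(1.720000) = 1.441395
x_2 = g(1.441395) = 1.414470
x_3 = g(1.414470) = 1.414214
x_4 = g(1.414214) = 1.414214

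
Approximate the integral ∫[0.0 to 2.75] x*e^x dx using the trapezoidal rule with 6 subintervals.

f(x) = x*e^x
a = 0.0, b = 2.75, n = 6
h = (b - a)/n = 0.458333

Trapezoidal rule: (h/2)[f(x₀) + 2f(x₁) + 2f(x₂) + ... + f(xₙ)]

x_0 = 0.0000, f(x_0) = 0.000000, coefficient = 1
x_1 = 0.4583, f(x_1) = 0.724825, coefficient = 2
x_2 = 0.9167, f(x_2) = 2.292528, coefficient = 2
x_3 = 1.3750, f(x_3) = 5.438230, coefficient = 2
x_4 = 1.8333, f(x_4) = 11.466952, coefficient = 2
x_5 = 2.2917, f(x_5) = 22.667814, coefficient = 2
x_6 = 2.7500, f(x_6) = 43.017238, coefficient = 1

I ≈ (0.458333/2) × 128.197936 = 29.378694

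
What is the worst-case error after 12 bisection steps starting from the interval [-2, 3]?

Bisection error bound: |error| ≤ (b-a)/2^n
|error| ≤ (3 - (-2))/2^12 = 5/2^12
|error| ≤ 0.0012207031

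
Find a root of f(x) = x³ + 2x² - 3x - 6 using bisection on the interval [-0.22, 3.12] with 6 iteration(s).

f(x) = x³ + 2x² - 3x - 6
Initial interval: [-0.22, 3.12]

Iteration 1:
  c_1 = (-0.220000 + 3.120000)/2 = 1.450000
  f(c_1) = f(1.450000) = -3.096375
  f(a) × f(c) ≥ 0, new interval: [1.450000, 3.120000]
Iteration 2:
  c_2 = (1.450000 + 3.120000)/2 = 2.285000
  f(c_2) = f(2.285000) = 9.517949
  f(a) × f(c) < 0, new interval: [1.450000, 2.285000]
Iteration 3:
  c_3 = (1.450000 + 2.285000)/2 = 1.867500
  f(c_3) = f(1.867500) = 1.885624
  f(a) × f(c) < 0, new interval: [1.450000, 1.867500]
Iteration 4:
  c_4 = (1.450000 + 1.867500)/2 = 1.658750
  f(c_4) = f(1.658750) = -0.909377
  f(a) × f(c) ≥ 0, new interval: [1.658750, 1.867500]
Iteration 5:
  c_5 = (1.658750 + 1.867500)/2 = 1.763125
  f(c_5) = f(1.763125) = 0.408712
  f(a) × f(c) < 0, new interval: [1.658750, 1.763125]
Iteration 6:
  c_6 = (1.658750 + 1.763125)/2 = 1.710938
  f(c_6) = f(1.710938) = -0.269759
  f(a) × f(c) ≥ 0, new interval: [1.710938, 1.763125]

After 6 iteration(s), the approximation is c_6 = 1.710938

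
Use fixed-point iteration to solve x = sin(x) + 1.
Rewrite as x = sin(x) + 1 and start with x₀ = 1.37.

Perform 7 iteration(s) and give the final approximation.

Equation: x = sin(x) + 1
Fixed-point form: x = sin(x) + 1
x₀ = 1.37

x_1 = g(1.370000) = 1.979908
x_2 = g(1.979908) = 1.917475
x_3 = g(1.917475) = 1.940507
x_4 = g(1.940507) = 1.932432
x_5 = g(1.932432) = 1.935319
x_6 = g(1.935319) = 1.934294
x_7 = g(1.934294) = 1.934659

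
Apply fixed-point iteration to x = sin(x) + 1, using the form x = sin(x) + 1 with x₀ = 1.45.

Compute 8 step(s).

Equation: x = sin(x) + 1
Fixed-point form: x = sin(x) + 1
x₀ = 1.45

x_1 = g(1.450000) = 1.992713
x_2 = g(1.992713) = 1.912306
x_3 = g(1.912306) = 1.942250
x_4 = g(1.942250) = 1.931801
x_5 = g(1.931801) = 1.935543
x_6 = g(1.935543) = 1.934214
x_7 = g(1.934214) = 1.934687
x_8 = g(1.934687) = 1.934519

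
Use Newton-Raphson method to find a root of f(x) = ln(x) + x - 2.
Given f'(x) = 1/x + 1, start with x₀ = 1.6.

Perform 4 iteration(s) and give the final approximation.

f(x) = ln(x) + x - 2
f'(x) = 1/x + 1
x₀ = 1.6

Newton-Raphson formula: x_{n+1} = x_n - f(x_n)/f'(x_n)

Iteration 1:
  f(1.600000) = 0.070004
  f'(1.600000) = 1.625000
  x_1 = 1.600000 - 0.070004/1.625000 = 1.556921
Iteration 2:
  f(1.556921) = -0.000369
  f'(1.556921) = 1.642293
  x_2 = 1.556921 - (-0.000369)/1.642293 = 1.557146
Iteration 3:
  f(1.557146) = 0.000000
  f'(1.557146) = 1.642201
  x_3 = 1.557146 - 0.000000/1.642201 = 1.557146
Iteration 4:
  f(1.557146) = 0.000000
  f'(1.557146) = 1.642201
  x_4 = 1.557146 - 0.000000/1.642201 = 1.557146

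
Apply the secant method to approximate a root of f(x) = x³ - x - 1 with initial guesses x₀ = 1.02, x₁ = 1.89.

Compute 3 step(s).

f(x) = x³ - x - 1
x₀ = 1.02, x₁ = 1.89

Secant formula: x_{n+1} = x_n - f(x_n)(x_n - x_{n-1})/(f(x_n) - f(x_{n-1}))

Iteration 1:
  f(1.020000) = -0.958792
  f(1.890000) = 3.861269
  x_2 = 1.890000 - 3.861269×(1.890000 - 1.020000)/(3.861269 - (-0.958792))
       = 1.193058
Iteration 2:
  f(1.890000) = 3.861269
  f(1.193058) = -0.494875
  x_3 = 1.193058 - (-0.494875)×(1.193058 - 1.890000)/(-0.494875 - 3.861269)
       = 1.272233
Iteration 3:
  f(1.193058) = -0.494875
  f(1.272233) = -0.213026
  x_4 = 1.272233 - (-0.213026)×(1.272233 - 1.193058)/(-0.213026 - (-0.494875))
       = 1.332075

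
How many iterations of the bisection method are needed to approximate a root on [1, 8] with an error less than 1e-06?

We need (b-a)/2^n ≤ 1e-06
(8 - 1)/2^n ≤ 1e-06
7/2^n ≤ 1e-06
2^n ≥ 7000000
n ≥ log₂(7000000) = 22.74
n ≥ 23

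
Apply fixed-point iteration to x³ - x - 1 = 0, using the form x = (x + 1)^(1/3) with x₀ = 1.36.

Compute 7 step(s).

Equation: x³ - x - 1 = 0
Fixed-point form: x = (x + 1)^(1/3)
x₀ = 1.36

x_1 = g(1.360000) = 1.331386
x_2 = g(1.331386) = 1.325983
x_3 = g(1.325983) = 1.324958
x_4 = g(1.324958) = 1.324764
x_5 = g(1.324764) = 1.324727
x_6 = g(1.324727) = 1.324720
x_7 = g(1.324720) = 1.324718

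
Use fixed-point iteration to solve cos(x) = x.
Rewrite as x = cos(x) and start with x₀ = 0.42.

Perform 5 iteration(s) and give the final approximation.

Equation: cos(x) = x
Fixed-point form: x = cos(x)
x₀ = 0.42

x_1 = g(0.420000) = 0.913089
x_2 = g(0.913089) = 0.611304
x_3 = g(0.611304) = 0.818900
x_4 = g(0.818900) = 0.683025
x_5 = g(0.683025) = 0.775667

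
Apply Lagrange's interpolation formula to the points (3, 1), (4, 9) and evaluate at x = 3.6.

Lagrange interpolation formula:
P(x) = Σ yᵢ × Lᵢ(x)
where Lᵢ(x) = Π_{j≠i} (x - xⱼ)/(xᵢ - xⱼ)

L_0(3.6) = (3.6 - 4)/(3 - 4) = 0.400000
L_1(3.6) = (3.6 - 3)/(4 - 3) = 0.600000

P(3.6) = 1×L_0(3.6) + 9×L_1(3.6)
P(3.6) = 5.800000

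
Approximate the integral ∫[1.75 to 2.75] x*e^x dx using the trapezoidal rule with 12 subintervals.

f(x) = x*e^x
a = 1.75, b = 2.75, n = 12
h = (b - a)/n = 0.083333

Trapezoidal rule: (h/2)[f(x₀) + 2f(x₁) + 2f(x₂) + ... + f(xₙ)]

x_0 = 1.7500, f(x_0) = 10.070555, coefficient = 1
x_1 = 1.8333, f(x_1) = 11.466952, coefficient = 2
x_2 = 1.9167, f(x_2) = 13.029998, coefficient = 2
x_3 = 2.0000, f(x_3) = 14.778112, coefficient = 2
x_4 = 2.0833, f(x_4) = 16.731656, coefficient = 2
x_5 = 2.1667, f(x_5) = 18.913133, coefficient = 2
x_6 = 2.2500, f(x_6) = 21.347406, coefficient = 2
x_7 = 2.3333, f(x_7) = 24.061937, coefficient = 2
x_8 = 2.4167, f(x_8) = 27.087053, coefficient = 2
x_9 = 2.5000, f(x_9) = 30.456235, coefficient = 2
x_10 = 2.5833, f(x_10) = 34.206439, coefficient = 2
x_11 = 2.6667, f(x_11) = 38.378443, coefficient = 2
x_12 = 2.7500, f(x_12) = 43.017238, coefficient = 1

I ≈ (0.083333/2) × 554.002517 = 23.083438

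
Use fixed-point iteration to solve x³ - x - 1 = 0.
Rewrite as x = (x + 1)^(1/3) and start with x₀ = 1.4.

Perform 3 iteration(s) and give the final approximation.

Equation: x³ - x - 1 = 0
Fixed-point form: x = (x + 1)^(1/3)
x₀ = 1.4

x_1 = g(1.400000) = 1.338866
x_2 = g(1.338866) = 1.327400
x_3 = g(1.327400) = 1.325227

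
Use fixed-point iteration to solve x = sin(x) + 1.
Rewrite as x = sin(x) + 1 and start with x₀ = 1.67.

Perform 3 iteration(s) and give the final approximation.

Equation: x = sin(x) + 1
Fixed-point form: x = sin(x) + 1
x₀ = 1.67

x_1 = g(1.670000) = 1.995083
x_2 = g(1.995083) = 1.911332
x_3 = g(1.911332) = 1.942576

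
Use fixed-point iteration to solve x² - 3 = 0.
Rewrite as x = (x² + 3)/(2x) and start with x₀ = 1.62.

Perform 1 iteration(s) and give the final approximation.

Equation: x² - 3 = 0
Fixed-point form: x = (x² + 3)/(2x)
x₀ = 1.62

x_1 = g(1.620000) = 1.735926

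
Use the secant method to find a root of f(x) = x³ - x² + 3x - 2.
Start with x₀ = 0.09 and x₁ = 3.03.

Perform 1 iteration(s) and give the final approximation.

f(x) = x³ - x² + 3x - 2
x₀ = 0.09, x₁ = 3.03

Secant formula: x_{n+1} = x_n - f(x_n)(x_n - x_{n-1})/(f(x_n) - f(x_{n-1}))

Iteration 1:
  f(0.090000) = -1.737371
  f(3.030000) = 25.727227
  x_2 = 3.030000 - 25.727227×(3.030000 - 0.090000)/(25.727227 - (-1.737371))
       = 0.275980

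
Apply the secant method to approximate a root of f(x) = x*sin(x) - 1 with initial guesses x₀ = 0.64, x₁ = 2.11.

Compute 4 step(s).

f(x) = x*sin(x) - 1
x₀ = 0.64, x₁ = 2.11

Secant formula: x_{n+1} = x_n - f(x_n)(x_n - x_{n-1})/(f(x_n) - f(x_{n-1}))

Iteration 1:
  f(0.640000) = -0.617795
  f(2.110000) = 0.810629
  x_2 = 2.110000 - 0.810629×(2.110000 - 0.640000)/(0.810629 - (-0.617795))
       = 1.275777
Iteration 2:
  f(2.110000) = 0.810629
  f(1.275777) = 0.220659
  x_3 = 1.275777 - 0.220659×(1.275777 - 2.110000)/(0.220659 - 0.810629)
       = 0.963763
Iteration 3:
  f(1.275777) = 0.220659
  f(0.963763) = -0.208419
  x_4 = 0.963763 - (-0.208419)×(0.963763 - 1.275777)/(-0.208419 - 0.220659)
       = 1.115320
Iteration 4:
  f(0.963763) = -0.208419
  f(1.115320) = 0.001615
  x_5 = 1.115320 - 0.001615×(1.115320 - 0.963763)/(0.001615 - (-0.208419))
       = 1.114155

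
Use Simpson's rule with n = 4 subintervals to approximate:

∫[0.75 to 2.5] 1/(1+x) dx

f(x) = 1/(1+x)
a = 0.75, b = 2.5, n = 4
h = (b - a)/n = 0.437500

Simpson's rule: (h/3)[f(x₀) + 4f(x₁) + 2f(x₂) + ... + f(xₙ)]

x_0 = 0.7500, f(x_0) = 0.571429, coefficient = 1
x_1 = 1.1875, f(x_1) = 0.457143, coefficient = 4
x_2 = 1.6250, f(x_2) = 0.380952, coefficient = 2
x_3 = 2.0625, f(x_3) = 0.326531, coefficient = 4
x_4 = 2.5000, f(x_4) = 0.285714, coefficient = 1

I ≈ (0.437500/3) × 4.753741 = 0.693254
Exact value: 0.693147
Error: 0.000107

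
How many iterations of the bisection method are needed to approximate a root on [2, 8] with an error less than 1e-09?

We need (b-a)/2^n ≤ 1e-09
(8 - 2)/2^n ≤ 1e-09
6/2^n ≤ 1e-09
2^n ≥ 6000000000
n ≥ log₂(6000000000) = 32.48
n ≥ 33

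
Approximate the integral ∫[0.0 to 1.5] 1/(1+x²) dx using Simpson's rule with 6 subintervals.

f(x) = 1/(1+x²)
a = 0.0, b = 1.5, n = 6
h = (b - a)/n = 0.250000

Simpson's rule: (h/3)[f(x₀) + 4f(x₁) + 2f(x₂) + ... + f(xₙ)]

x_0 = 0.0000, f(x_0) = 1.000000, coefficient = 1
x_1 = 0.2500, f(x_1) = 0.941176, coefficient = 4
x_2 = 0.5000, f(x_2) = 0.800000, coefficient = 2
x_3 = 0.7500, f(x_3) = 0.640000, coefficient = 4
x_4 = 1.0000, f(x_4) = 0.500000, coefficient = 2
x_5 = 1.2500, f(x_5) = 0.390244, coefficient = 4
x_6 = 1.5000, f(x_6) = 0.307692, coefficient = 1

I ≈ (0.250000/3) × 11.793374 = 0.982781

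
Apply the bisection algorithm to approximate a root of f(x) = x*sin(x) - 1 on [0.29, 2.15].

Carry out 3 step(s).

f(x) = x*sin(x) - 1
Initial interval: [0.29, 2.15]

Iteration 1:
  c_1 = (0.290000 + 2.150000)/2 = 1.220000
  f(c_1) = f(1.220000) = 0.145701
  f(a) × f(c) < 0, new interval: [0.290000, 1.220000]
Iteration 2:
  c_2 = (0.290000 + 1.220000)/2 = 0.755000
  f(c_2) = f(0.755000) = -0.482607
  f(a) × f(c) ≥ 0, new interval: [0.755000, 1.220000]
Iteration 3:
  c_3 = (0.755000 + 1.220000)/2 = 0.987500
  f(c_3) = f(0.987500) = -0.175782
  f(a) × f(c) ≥ 0, new interval: [0.987500, 1.220000]

After 3 iteration(s), the approximation is c_3 = 0.987500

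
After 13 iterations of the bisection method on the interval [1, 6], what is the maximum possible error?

Bisection error bound: |error| ≤ (b-a)/2^n
|error| ≤ (6 - 1)/2^13 = 5/2^13
|error| ≤ 0.0006103516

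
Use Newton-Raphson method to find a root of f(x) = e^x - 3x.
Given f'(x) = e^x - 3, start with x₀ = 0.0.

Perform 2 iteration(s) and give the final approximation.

f(x) = e^x - 3x
f'(x) = e^x - 3
x₀ = 0.0

Newton-Raphson formula: x_{n+1} = x_n - f(x_n)/f'(x_n)

Iteration 1:
  f(0.000000) = 1.000000
  f'(0.000000) = -2.000000
  x_1 = 0.000000 - 1.000000/(-2.000000) = 0.500000
Iteration 2:
  f(0.500000) = 0.148721
  f'(0.500000) = -1.351279
  x_2 = 0.500000 - 0.148721/(-1.351279) = 0.610060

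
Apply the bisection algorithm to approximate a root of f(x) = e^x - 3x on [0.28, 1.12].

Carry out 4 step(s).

f(x) = e^x - 3x
Initial interval: [0.28, 1.12]

Iteration 1:
  c_1 = (0.280000 + 1.120000)/2 = 0.700000
  f(c_1) = f(0.700000) = -0.086247
  f(a) × f(c) < 0, new interval: [0.280000, 0.700000]
Iteration 2:
  c_2 = (0.280000 + 0.700000)/2 = 0.490000
  f(c_2) = f(0.490000) = 0.162316
  f(a) × f(c) ≥ 0, new interval: [0.490000, 0.700000]
Iteration 3:
  c_3 = (0.490000 + 0.700000)/2 = 0.595000
  f(c_3) = f(0.595000) = 0.028031
  f(a) × f(c) ≥ 0, new interval: [0.595000, 0.700000]
Iteration 4:
  c_4 = (0.595000 + 0.700000)/2 = 0.647500
  f(c_4) = f(0.647500) = -0.031742
  f(a) × f(c) < 0, new interval: [0.595000, 0.647500]

After 4 iteration(s), the approximation is c_4 = 0.647500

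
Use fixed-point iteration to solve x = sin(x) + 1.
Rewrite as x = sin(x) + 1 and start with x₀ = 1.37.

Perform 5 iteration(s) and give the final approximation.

Equation: x = sin(x) + 1
Fixed-point form: x = sin(x) + 1
x₀ = 1.37

x_1 = g(1.370000) = 1.979908
x_2 = g(1.979908) = 1.917475
x_3 = g(1.917475) = 1.940507
x_4 = g(1.940507) = 1.932432
x_5 = g(1.932432) = 1.935319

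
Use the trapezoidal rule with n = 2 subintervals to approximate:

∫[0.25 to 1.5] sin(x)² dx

f(x) = sin(x)²
a = 0.25, b = 1.5, n = 2
h = (b - a)/n = 0.625000

Trapezoidal rule: (h/2)[f(x₀) + 2f(x₁) + 2f(x₂) + ... + f(xₙ)]

x_0 = 0.2500, f(x_0) = 0.061209, coefficient = 1
x_1 = 0.8750, f(x_1) = 0.589123, coefficient = 2
x_2 = 1.5000, f(x_2) = 0.994996, coefficient = 1

I ≈ (0.625000/2) × 2.234451 = 0.698266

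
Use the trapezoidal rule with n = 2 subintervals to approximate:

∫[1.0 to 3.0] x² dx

f(x) = x²
a = 1.0, b = 3.0, n = 2
h = (b - a)/n = 1.000000

Trapezoidal rule: (h/2)[f(x₀) + 2f(x₁) + 2f(x₂) + ... + f(xₙ)]

x_0 = 1.0000, f(x_0) = 1.000000, coefficient = 1
x_1 = 2.0000, f(x_1) = 4.000000, coefficient = 2
x_2 = 3.0000, f(x_2) = 9.000000, coefficient = 1

I ≈ (1.000000/2) × 18.000000 = 9.000000
Exact value: 8.666667
Error: 0.333333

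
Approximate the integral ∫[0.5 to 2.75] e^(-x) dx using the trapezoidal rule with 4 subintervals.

f(x) = e^(-x)
a = 0.5, b = 2.75, n = 4
h = (b - a)/n = 0.562500

Trapezoidal rule: (h/2)[f(x₀) + 2f(x₁) + 2f(x₂) + ... + f(xₙ)]

x_0 = 0.5000, f(x_0) = 0.606531, coefficient = 1
x_1 = 1.0625, f(x_1) = 0.345591, coefficient = 2
x_2 = 1.6250, f(x_2) = 0.196912, coefficient = 2
x_3 = 2.1875, f(x_3) = 0.112197, coefficient = 2
x_4 = 2.7500, f(x_4) = 0.063928, coefficient = 1

I ≈ (0.562500/2) × 1.979857 = 0.556835
Exact value: 0.542603
Error: 0.014232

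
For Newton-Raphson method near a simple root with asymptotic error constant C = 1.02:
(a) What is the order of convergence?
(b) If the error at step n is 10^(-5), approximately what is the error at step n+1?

(a) Newton-Raphson has quadratic (order 2) convergence near simple roots.
    This means |e_{n+1}| ≈ C|e_n|².

(b) With |e_n| = 10^(-5) and C = 1.02:
    |e_{n+1}| ≈ 1.02 × (10^(-5))² = 1.02 × 10^(-10)

(a) 2 (quadratic); (b) |e_{n+1}| ≈ 1.020e-10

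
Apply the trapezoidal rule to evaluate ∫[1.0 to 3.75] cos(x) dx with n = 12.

f(x) = cos(x)
a = 1.0, b = 3.75, n = 12
h = (b - a)/n = 0.229167

Trapezoidal rule: (h/2)[f(x₀) + 2f(x₁) + 2f(x₂) + ... + f(xₙ)]

x_0 = 1.0000, f(x_0) = 0.540302, coefficient = 1
x_1 = 1.2292, f(x_1) = 0.335023, coefficient = 2
x_2 = 1.4583, f(x_2) = 0.112226, coefficient = 2
x_3 = 1.6875, f(x_3) = -0.116439, coefficient = 2
x_4 = 1.9167, f(x_4) = -0.339016, coefficient = 2
x_5 = 2.1458, f(x_5) = -0.543866, coefficient = 2
x_6 = 2.3750, f(x_6) = -0.720278, coefficient = 2
x_7 = 2.6042, f(x_7) = -0.859029, coefficient = 2
x_8 = 2.8333, f(x_8) = -0.952863, coefficient = 2
x_9 = 3.0625, f(x_9) = -0.996874, coefficient = 2
x_10 = 3.2917, f(x_10) = -0.988760, coefficient = 2
x_11 = 3.5208, f(x_11) = -0.928946, coefficient = 2
x_12 = 3.7500, f(x_12) = -0.820559, coefficient = 1

I ≈ (0.229167/2) × -12.277901 = -1.406843
Exact value: -1.413032
Error: 0.006189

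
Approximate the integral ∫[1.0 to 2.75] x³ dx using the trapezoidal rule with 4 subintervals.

f(x) = x³
a = 1.0, b = 2.75, n = 4
h = (b - a)/n = 0.437500

Trapezoidal rule: (h/2)[f(x₀) + 2f(x₁) + 2f(x₂) + ... + f(xₙ)]

x_0 = 1.0000, f(x_0) = 1.000000, coefficient = 1
x_1 = 1.4375, f(x_1) = 2.970459, coefficient = 2
x_2 = 1.8750, f(x_2) = 6.591797, coefficient = 2
x_3 = 2.3125, f(x_3) = 12.366455, coefficient = 2
x_4 = 2.7500, f(x_4) = 20.796875, coefficient = 1

I ≈ (0.437500/2) × 65.654297 = 14.361877
Exact value: 14.047852
Error: 0.314026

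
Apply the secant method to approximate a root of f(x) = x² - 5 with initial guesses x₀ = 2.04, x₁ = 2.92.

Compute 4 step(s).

f(x) = x² - 5
x₀ = 2.04, x₁ = 2.92

Secant formula: x_{n+1} = x_n - f(x_n)(x_n - x_{n-1})/(f(x_n) - f(x_{n-1}))

Iteration 1:
  f(2.040000) = -0.838400
  f(2.920000) = 3.526400
  x_2 = 2.920000 - 3.526400×(2.920000 - 2.040000)/(3.526400 - (-0.838400))
       = 2.209032
Iteration 2:
  f(2.920000) = 3.526400
  f(2.209032) = -0.120176
  x_3 = 2.209032 - (-0.120176)×(2.209032 - 2.920000)/(-0.120176 - 3.526400)
       = 2.232463
Iteration 3:
  f(2.209032) = -0.120176
  f(2.232463) = -0.016109
  x_4 = 2.232463 - (-0.016109)×(2.232463 - 2.209032)/(-0.016109 - (-0.120176))
       = 2.236090
Iteration 4:
  f(2.232463) = -0.016109
  f(2.236090) = 0.000098
  x_5 = 2.236090 - 0.000098×(2.236090 - 2.232463)/(0.000098 - (-0.016109))
       = 2.236068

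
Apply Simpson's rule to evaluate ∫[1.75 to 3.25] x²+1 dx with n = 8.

f(x) = x²+1
a = 1.75, b = 3.25, n = 8
h = (b - a)/n = 0.187500

Simpson's rule: (h/3)[f(x₀) + 4f(x₁) + 2f(x₂) + ... + f(xₙ)]

x_0 = 1.7500, f(x_0) = 4.062500, coefficient = 1
x_1 = 1.9375, f(x_1) = 4.753906, coefficient = 4
x_2 = 2.1250, f(x_2) = 5.515625, coefficient = 2
x_3 = 2.3125, f(x_3) = 6.347656, coefficient = 4
x_4 = 2.5000, f(x_4) = 7.250000, coefficient = 2
x_5 = 2.6875, f(x_5) = 8.222656, coefficient = 4
x_6 = 2.8750, f(x_6) = 9.265625, coefficient = 2
x_7 = 3.0625, f(x_7) = 10.378906, coefficient = 4
x_8 = 3.2500, f(x_8) = 11.562500, coefficient = 1

I ≈ (0.187500/3) × 178.500000 = 11.156250
Exact value: 11.156250
Error: 0.000000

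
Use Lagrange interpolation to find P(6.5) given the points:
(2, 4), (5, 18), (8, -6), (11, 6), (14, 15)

Lagrange interpolation formula:
P(x) = Σ yᵢ × Lᵢ(x)
where Lᵢ(x) = Π_{j≠i} (x - xⱼ)/(xᵢ - xⱼ)

L_0(6.5) = (6.5 - 5)/(2 - 5) × (6.5 - 8)/(2 - 8) × (6.5 - 11)/(2 - 11) × (6.5 - 14)/(2 - 14) = -0.039062
L_1(6.5) = (6.5 - 2)/(5 - 2) × (6.5 - 8)/(5 - 8) × (6.5 - 11)/(5 - 11) × (6.5 - 14)/(5 - 14) = 0.468750
L_2(6.5) = (6.5 - 2)/(8 - 2) × (6.5 - 5)/(8 - 5) × (6.5 - 11)/(8 - 11) × (6.5 - 14)/(8 - 14) = 0.703125
L_3(6.5) = (6.5 - 2)/(11 - 2) × (6.5 - 5)/(11 - 5) × (6.5 - 8)/(11 - 8) × (6.5 - 14)/(11 - 14) = -0.156250
L_4(6.5) = (6.5 - 2)/(14 - 2) × (6.5 - 5)/(14 - 5) × (6.5 - 8)/(14 - 8) × (6.5 - 11)/(14 - 11) = 0.023438

P(6.5) = 4×L_0(6.5) + 18×L_1(6.5) + (-6)×L_2(6.5) + 6×L_3(6.5) + 15×L_4(6.5)
P(6.5) = 3.476562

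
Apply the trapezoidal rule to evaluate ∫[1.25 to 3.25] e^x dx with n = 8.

f(x) = e^x
a = 1.25, b = 3.25, n = 8
h = (b - a)/n = 0.250000

Trapezoidal rule: (h/2)[f(x₀) + 2f(x₁) + 2f(x₂) + ... + f(xₙ)]

x_0 = 1.2500, f(x_0) = 3.490343, coefficient = 1
x_1 = 1.5000, f(x_1) = 4.481689, coefficient = 2
x_2 = 1.7500, f(x_2) = 5.754603, coefficient = 2
x_3 = 2.0000, f(x_3) = 7.389056, coefficient = 2
x_4 = 2.2500, f(x_4) = 9.487736, coefficient = 2
x_5 = 2.5000, f(x_5) = 12.182494, coefficient = 2
x_6 = 2.7500, f(x_6) = 15.642632, coefficient = 2
x_7 = 3.0000, f(x_7) = 20.085537, coefficient = 2
x_8 = 3.2500, f(x_8) = 25.790340, coefficient = 1

I ≈ (0.250000/2) × 179.328176 = 22.416022
Exact value: 22.299997
Error: 0.116025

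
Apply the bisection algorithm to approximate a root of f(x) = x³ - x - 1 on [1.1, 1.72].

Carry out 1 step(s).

f(x) = x³ - x - 1
Initial interval: [1.1, 1.72]

Iteration 1:
  c_1 = (1.100000 + 1.720000)/2 = 1.410000
  f(c_1) = f(1.410000) = 0.393221
  f(a) × f(c) < 0, new interval: [1.100000, 1.410000]

After 1 iteration(s), the approximation is c_1 = 1.410000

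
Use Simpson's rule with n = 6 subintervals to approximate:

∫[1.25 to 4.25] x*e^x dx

f(x) = x*e^x
a = 1.25, b = 4.25, n = 6
h = (b - a)/n = 0.500000

Simpson's rule: (h/3)[f(x₀) + 4f(x₁) + 2f(x₂) + ... + f(xₙ)]

x_0 = 1.2500, f(x_0) = 4.362929, coefficient = 1
x_1 = 1.7500, f(x_1) = 10.070555, coefficient = 4
x_2 = 2.2500, f(x_2) = 21.347406, coefficient = 2
x_3 = 2.7500, f(x_3) = 43.017238, coefficient = 4
x_4 = 3.2500, f(x_4) = 83.818605, coefficient = 2
x_5 = 3.7500, f(x_5) = 159.454058, coefficient = 4
x_6 = 4.2500, f(x_6) = 297.948002, coefficient = 1

I ≈ (0.500000/3) × 1362.810351 = 227.135059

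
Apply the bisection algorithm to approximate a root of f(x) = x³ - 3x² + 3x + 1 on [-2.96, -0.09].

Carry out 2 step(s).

f(x) = x³ - 3x² + 3x + 1
Initial interval: [-2.96, -0.09]

Iteration 1:
  c_1 = (-2.960000 + (-0.090000))/2 = -1.525000
  f(c_1) = f(-1.525000) = -14.098453
  f(a) × f(c) ≥ 0, new interval: [-1.525000, -0.090000]
Iteration 2:
  c_2 = (-1.525000 + (-0.090000))/2 = -0.807500
  f(c_2) = f(-0.807500) = -3.905204
  f(a) × f(c) ≥ 0, new interval: [-0.807500, -0.090000]

After 2 iteration(s), the approximation is c_2 = -0.807500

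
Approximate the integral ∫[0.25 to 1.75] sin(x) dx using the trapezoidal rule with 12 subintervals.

f(x) = sin(x)
a = 0.25, b = 1.75, n = 12
h = (b - a)/n = 0.125000

Trapezoidal rule: (h/2)[f(x₀) + 2f(x₁) + 2f(x₂) + ... + f(xₙ)]

x_0 = 0.2500, f(x_0) = 0.247404, coefficient = 1
x_1 = 0.3750, f(x_1) = 0.366273, coefficient = 2
x_2 = 0.5000, f(x_2) = 0.479426, coefficient = 2
x_3 = 0.6250, f(x_3) = 0.585097, coefficient = 2
x_4 = 0.7500, f(x_4) = 0.681639, coefficient = 2
x_5 = 0.8750, f(x_5) = 0.767544, coefficient = 2
x_6 = 1.0000, f(x_6) = 0.841471, coefficient = 2
x_7 = 1.1250, f(x_7) = 0.902268, coefficient = 2
x_8 = 1.2500, f(x_8) = 0.948985, coefficient = 2
x_9 = 1.3750, f(x_9) = 0.980893, coefficient = 2
x_10 = 1.5000, f(x_10) = 0.997495, coefficient = 2
x_11 = 1.6250, f(x_11) = 0.998531, coefficient = 2
x_12 = 1.7500, f(x_12) = 0.983986, coefficient = 1

I ≈ (0.125000/2) × 18.330630 = 1.145664
Exact value: 1.147158
Error: 0.001494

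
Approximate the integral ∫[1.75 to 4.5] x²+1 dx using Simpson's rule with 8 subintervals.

f(x) = x²+1
a = 1.75, b = 4.5, n = 8
h = (b - a)/n = 0.343750

Simpson's rule: (h/3)[f(x₀) + 4f(x₁) + 2f(x₂) + ... + f(xₙ)]

x_0 = 1.7500, f(x_0) = 4.062500, coefficient = 1
x_1 = 2.0938, f(x_1) = 5.383789, coefficient = 4
x_2 = 2.4375, f(x_2) = 6.941406, coefficient = 2
x_3 = 2.7812, f(x_3) = 8.735352, coefficient = 4
x_4 = 3.1250, f(x_4) = 10.765625, coefficient = 2
x_5 = 3.4688, f(x_5) = 13.032227, coefficient = 4
x_6 = 3.8125, f(x_6) = 15.535156, coefficient = 2
x_7 = 4.1562, f(x_7) = 18.274414, coefficient = 4
x_8 = 4.5000, f(x_8) = 21.250000, coefficient = 1

I ≈ (0.343750/3) × 273.500000 = 31.338542
Exact value: 31.338542
Error: 0.000000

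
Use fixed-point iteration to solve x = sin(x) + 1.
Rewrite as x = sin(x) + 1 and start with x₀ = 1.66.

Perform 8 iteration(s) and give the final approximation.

Equation: x = sin(x) + 1
Fixed-point form: x = sin(x) + 1
x₀ = 1.66

x_1 = g(1.660000) = 1.996024
x_2 = g(1.996024) = 1.910945
x_3 = g(1.910945) = 1.942705
x_4 = g(1.942705) = 1.931635
x_5 = g(1.931635) = 1.935601
x_6 = g(1.935601) = 1.934193
x_7 = g(1.934193) = 1.934695
x_8 = g(1.934695) = 1.934516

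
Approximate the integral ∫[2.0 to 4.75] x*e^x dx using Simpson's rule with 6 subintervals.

f(x) = x*e^x
a = 2.0, b = 4.75, n = 6
h = (b - a)/n = 0.458333

Simpson's rule: (h/3)[f(x₀) + 4f(x₁) + 2f(x₂) + ... + f(xₙ)]

x_0 = 2.0000, f(x_0) = 14.778112, coefficient = 1
x_1 = 2.4583, f(x_1) = 28.726411, coefficient = 4
x_2 = 2.9167, f(x_2) = 53.898793, coefficient = 2
x_3 = 3.3750, f(x_3) = 98.631958, coefficient = 4
x_4 = 3.8333, f(x_4) = 177.162622, coefficient = 2
x_5 = 4.2917, f(x_5) = 313.670109, coefficient = 4
x_6 = 4.7500, f(x_6) = 549.025352, coefficient = 1

I ≈ (0.458333/3) × 2790.040204 = 426.256142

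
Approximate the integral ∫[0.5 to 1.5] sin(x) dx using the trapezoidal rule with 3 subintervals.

f(x) = sin(x)
a = 0.5, b = 1.5, n = 3
h = (b - a)/n = 0.333333

Trapezoidal rule: (h/2)[f(x₀) + 2f(x₁) + 2f(x₂) + ... + f(xₙ)]

x_0 = 0.5000, f(x_0) = 0.479426, coefficient = 1
x_1 = 0.8333, f(x_1) = 0.740177, coefficient = 2
x_2 = 1.1667, f(x_2) = 0.919445, coefficient = 2
x_3 = 1.5000, f(x_3) = 0.997495, coefficient = 1

I ≈ (0.333333/2) × 4.796164 = 0.799361
Exact value: 0.806845
Error: 0.007485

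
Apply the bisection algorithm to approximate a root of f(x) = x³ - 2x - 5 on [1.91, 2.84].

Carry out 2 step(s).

f(x) = x³ - 2x - 5
Initial interval: [1.91, 2.84]

Iteration 1:
  c_1 = (1.910000 + 2.840000)/2 = 2.375000
  f(c_1) = f(2.375000) = 3.646484
  f(a) × f(c) < 0, new interval: [1.910000, 2.375000]
Iteration 2:
  c_2 = (1.910000 + 2.375000)/2 = 2.142500
  f(c_2) = f(2.142500) = 0.549731
  f(a) × f(c) < 0, new interval: [1.910000, 2.142500]

After 2 iteration(s), the approximation is c_2 = 2.142500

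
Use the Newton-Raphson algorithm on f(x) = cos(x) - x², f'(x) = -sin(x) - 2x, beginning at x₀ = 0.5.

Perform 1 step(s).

f(x) = cos(x) - x²
f'(x) = -sin(x) - 2x
x₀ = 0.5

Newton-Raphson formula: x_{n+1} = x_n - f(x_n)/f'(x_n)

Iteration 1:
  f(0.500000) = 0.627583
  f'(0.500000) = -1.479426
  x_1 = 0.500000 - 0.627583/(-1.479426) = 0.924207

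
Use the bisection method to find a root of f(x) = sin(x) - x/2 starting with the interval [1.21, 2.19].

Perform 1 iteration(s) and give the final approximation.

f(x) = sin(x) - x/2
Initial interval: [1.21, 2.19]

Iteration 1:
  c_1 = (1.210000 + 2.190000)/2 = 1.700000
  f(c_1) = f(1.700000) = 0.141665
  f(a) × f(c) ≥ 0, new interval: [1.700000, 2.190000]

After 1 iteration(s), the approximation is c_1 = 1.700000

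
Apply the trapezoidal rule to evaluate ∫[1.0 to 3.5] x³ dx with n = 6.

f(x) = x³
a = 1.0, b = 3.5, n = 6
h = (b - a)/n = 0.416667

Trapezoidal rule: (h/2)[f(x₀) + 2f(x₁) + 2f(x₂) + ... + f(xₙ)]

x_0 = 1.0000, f(x_0) = 1.000000, coefficient = 1
x_1 = 1.4167, f(x_1) = 2.843171, coefficient = 2
x_2 = 1.8333, f(x_2) = 6.162037, coefficient = 2
x_3 = 2.2500, f(x_3) = 11.390625, coefficient = 2
x_4 = 2.6667, f(x_4) = 18.962963, coefficient = 2
x_5 = 3.0833, f(x_5) = 29.313079, coefficient = 2
x_6 = 3.5000, f(x_6) = 42.875000, coefficient = 1

I ≈ (0.416667/2) × 181.218750 = 37.753906
Exact value: 37.265625
Error: 0.488281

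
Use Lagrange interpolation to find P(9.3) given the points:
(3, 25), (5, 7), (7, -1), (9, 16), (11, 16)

Lagrange interpolation formula:
P(x) = Σ yᵢ × Lᵢ(x)
where Lᵢ(x) = Π_{j≠i} (x - xⱼ)/(xᵢ - xⱼ)

L_0(9.3) = (9.3 - 5)/(3 - 5) × (9.3 - 7)/(3 - 7) × (9.3 - 9)/(3 - 9) × (9.3 - 11)/(3 - 11) = -0.013135
L_1(9.3) = (9.3 - 3)/(5 - 3) × (9.3 - 7)/(5 - 7) × (9.3 - 9)/(5 - 9) × (9.3 - 11)/(5 - 11) = 0.076978
L_2(9.3) = (9.3 - 3)/(7 - 3) × (9.3 - 5)/(7 - 5) × (9.3 - 9)/(7 - 9) × (9.3 - 11)/(7 - 11) = -0.215873
L_3(9.3) = (9.3 - 3)/(9 - 3) × (9.3 - 5)/(9 - 5) × (9.3 - 7)/(9 - 7) × (9.3 - 11)/(9 - 11) = 1.103353
L_4(9.3) = (9.3 - 3)/(11 - 3) × (9.3 - 5)/(11 - 5) × (9.3 - 7)/(11 - 7) × (9.3 - 9)/(11 - 9) = 0.048677

P(9.3) = 25×L_0(9.3) + 7×L_1(9.3) + (-1)×L_2(9.3) + 16×L_3(9.3) + 16×L_4(9.3)
P(9.3) = 18.858829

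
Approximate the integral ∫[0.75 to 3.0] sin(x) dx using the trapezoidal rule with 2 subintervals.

f(x) = sin(x)
a = 0.75, b = 3.0, n = 2
h = (b - a)/n = 1.125000

Trapezoidal rule: (h/2)[f(x₀) + 2f(x₁) + 2f(x₂) + ... + f(xₙ)]

x_0 = 0.7500, f(x_0) = 0.681639, coefficient = 1
x_1 = 1.8750, f(x_1) = 0.954086, coefficient = 2
x_2 = 3.0000, f(x_2) = 0.141120, coefficient = 1

I ≈ (1.125000/2) × 2.730930 = 1.536148
Exact value: 1.721681
Error: 0.185533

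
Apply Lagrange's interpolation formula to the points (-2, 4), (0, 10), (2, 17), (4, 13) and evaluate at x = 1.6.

Lagrange interpolation formula:
P(x) = Σ yᵢ × Lᵢ(x)
where Lᵢ(x) = Π_{j≠i} (x - xⱼ)/(xᵢ - xⱼ)

L_0(1.6) = (1.6 - 0)/(-2 - 0) × (1.6 - 2)/(-2 - 2) × (1.6 - 4)/(-2 - 4) = -0.032000
L_1(1.6) = (1.6 - (-2))/(0 - (-2)) × (1.6 - 2)/(0 - 2) × (1.6 - 4)/(0 - 4) = 0.216000
L_2(1.6) = (1.6 - (-2))/(2 - (-2)) × (1.6 - 0)/(2 - 0) × (1.6 - 4)/(2 - 4) = 0.864000
L_3(1.6) = (1.6 - (-2))/(4 - (-2)) × (1.6 - 0)/(4 - 0) × (1.6 - 2)/(4 - 2) = -0.048000

P(1.6) = 4×L_0(1.6) + 10×L_1(1.6) + 17×L_2(1.6) + 13×L_3(1.6)
P(1.6) = 16.096000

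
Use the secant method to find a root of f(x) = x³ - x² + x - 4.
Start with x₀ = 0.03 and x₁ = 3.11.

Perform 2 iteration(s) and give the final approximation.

f(x) = x³ - x² + x - 4
x₀ = 0.03, x₁ = 3.11

Secant formula: x_{n+1} = x_n - f(x_n)(x_n - x_{n-1})/(f(x_n) - f(x_{n-1}))

Iteration 1:
  f(0.030000) = -3.970873
  f(3.110000) = 19.518131
  x_2 = 3.110000 - 19.518131×(3.110000 - 0.030000)/(19.518131 - (-3.970873))
       = 0.550681
Iteration 2:
  f(3.110000) = 19.518131
  f(0.550681) = -3.585574
  x_3 = 0.550681 - (-3.585574)×(0.550681 - 3.110000)/(-3.585574 - 19.518131)
       = 0.947874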